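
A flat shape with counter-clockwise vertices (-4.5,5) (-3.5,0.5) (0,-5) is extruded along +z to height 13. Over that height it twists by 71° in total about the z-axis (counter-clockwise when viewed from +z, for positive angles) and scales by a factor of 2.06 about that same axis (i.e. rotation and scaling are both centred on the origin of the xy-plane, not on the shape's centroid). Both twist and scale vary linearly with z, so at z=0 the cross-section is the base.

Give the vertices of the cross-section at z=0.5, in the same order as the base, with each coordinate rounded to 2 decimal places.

t = z/height = 0.5/13 = 0.0384615
s = 1 + (scale-1)·z/height = 1 + (2.06-1)·0.5/13 = 1.040769
θ = twist·z/height = 71°·0.5/13 = 2.7308° = 0.047661 rad
cos θ = 0.998864, sin θ = 0.047643 (intermediates below are computed at full precision and shown rounded to 5 d.p.)
v1: (-4.5,5) → rotate → (-4.73310,4.77993) → ×s → (-4.92607,4.97480) → (-4.93,4.97)
v2: (-3.5,0.5) → rotate → (-3.51985,0.33268) → ×s → (-3.66335,0.34625) → (-3.66,0.35)
v3: (0,-5) → rotate → (0.23821,-4.99432) → ×s → (0.24793,-5.19794) → (0.25,-5.20)

Cross-section at z=0.5: (-4.93,4.97) (-3.66,0.35) (0.25,-5.20)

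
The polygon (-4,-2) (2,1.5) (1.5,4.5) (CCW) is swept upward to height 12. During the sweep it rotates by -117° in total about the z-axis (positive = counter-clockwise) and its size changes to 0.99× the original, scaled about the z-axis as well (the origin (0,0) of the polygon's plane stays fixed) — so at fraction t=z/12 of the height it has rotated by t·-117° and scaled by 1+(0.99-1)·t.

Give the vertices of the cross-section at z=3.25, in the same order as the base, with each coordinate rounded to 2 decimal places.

Cross-section at z=3.25: (-4.44,0.40) (2.48,0.23) (3.63,3.03)

t = z/height = 3.25/12 = 0.270833
s = 1 + (scale-1)·z/height = 1 + (0.99-1)·3.25/12 = 0.997292
θ = twist·z/height = -117°·3.25/12 = -31.6875° = -0.553051 rad
cos θ = 0.850926, sin θ = -0.525286 (intermediates below are computed at full precision and shown rounded to 5 d.p.)
v1: (-4,-2) → rotate → (-4.45427,0.39929) → ×s → (-4.44221,0.39821) → (-4.44,0.40)
v2: (2,1.5) → rotate → (2.48978,0.22582) → ×s → (2.48304,0.22520) → (2.48,0.23)
v3: (1.5,4.5) → rotate → (3.64018,3.04124) → ×s → (3.63032,3.03300) → (3.63,3.03)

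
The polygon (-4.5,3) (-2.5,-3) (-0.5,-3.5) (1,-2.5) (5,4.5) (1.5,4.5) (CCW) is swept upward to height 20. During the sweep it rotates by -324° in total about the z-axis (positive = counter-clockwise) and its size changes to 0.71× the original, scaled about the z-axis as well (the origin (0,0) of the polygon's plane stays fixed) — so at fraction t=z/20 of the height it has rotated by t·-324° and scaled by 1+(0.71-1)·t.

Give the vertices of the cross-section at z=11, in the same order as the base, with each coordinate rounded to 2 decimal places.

t = z/height = 11/20 = 0.55
s = 1 + (scale-1)·z/height = 1 + (0.71-1)·11/20 = 0.840500
θ = twist·z/height = -324°·11/20 = -178.2000° = -3.110177 rad
cos θ = -0.999507, sin θ = -0.031411 (intermediates below are computed at full precision and shown rounded to 5 d.p.)
v1: (-4.5,3) → rotate → (4.59201,-2.85717) → ×s → (3.85959,-2.40145) → (3.86,-2.40)
v2: (-2.5,-3) → rotate → (2.40453,3.07705) → ×s → (2.02101,2.58626) → (2.02,2.59)
v3: (-0.5,-3.5) → rotate → (0.38982,3.51398) → ×s → (0.32764,2.95350) → (0.33,2.95)
v4: (1,-2.5) → rotate → (-1.07803,2.46736) → ×s → (-0.90609,2.07381) → (-0.91,2.07)
v5: (5,4.5) → rotate → (-4.85618,-4.65483) → ×s → (-4.08162,-3.91239) → (-4.08,-3.91)
v6: (1.5,4.5) → rotate → (-1.35791,-4.54490) → ×s → (-1.14132,-3.81998) → (-1.14,-3.82)

Cross-section at z=11: (3.86,-2.40) (2.02,2.59) (0.33,2.95) (-0.91,2.07) (-4.08,-3.91) (-1.14,-3.82)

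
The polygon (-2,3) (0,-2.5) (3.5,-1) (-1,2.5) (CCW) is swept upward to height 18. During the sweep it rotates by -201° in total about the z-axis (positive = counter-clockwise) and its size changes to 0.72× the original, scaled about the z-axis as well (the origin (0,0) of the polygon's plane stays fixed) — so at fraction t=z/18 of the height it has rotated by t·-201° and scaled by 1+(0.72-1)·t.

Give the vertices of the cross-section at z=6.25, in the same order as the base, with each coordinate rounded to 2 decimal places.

t = z/height = 6.25/18 = 0.347222
s = 1 + (scale-1)·z/height = 1 + (0.72-1)·6.25/18 = 0.902778
θ = twist·z/height = -201°·6.25/18 = -69.7917° = -1.218094 rad
cos θ = 0.345435, sin θ = -0.938443 (intermediates below are computed at full precision and shown rounded to 5 d.p.)
v1: (-2,3) → rotate → (2.12446,2.91319) → ×s → (1.91791,2.62996) → (1.92,2.63)
v2: (0,-2.5) → rotate → (-2.34611,-0.86359) → ×s → (-2.11801,-0.77963) → (-2.12,-0.78)
v3: (3.5,-1) → rotate → (0.27058,-3.62998) → ×s → (0.24427,-3.27707) → (0.24,-3.28)
v4: (-1,2.5) → rotate → (2.00067,1.80203) → ×s → (1.80616,1.62683) → (1.81,1.63)

Cross-section at z=6.25: (1.92,2.63) (-2.12,-0.78) (0.24,-3.28) (1.81,1.63)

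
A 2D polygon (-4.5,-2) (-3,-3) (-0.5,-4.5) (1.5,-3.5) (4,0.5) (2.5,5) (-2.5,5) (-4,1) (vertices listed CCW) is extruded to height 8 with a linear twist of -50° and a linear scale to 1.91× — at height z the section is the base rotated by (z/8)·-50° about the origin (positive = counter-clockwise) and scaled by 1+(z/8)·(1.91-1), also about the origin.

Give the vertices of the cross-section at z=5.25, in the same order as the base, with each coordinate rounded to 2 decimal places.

t = z/height = 5.25/8 = 0.65625
s = 1 + (scale-1)·z/height = 1 + (1.91-1)·5.25/8 = 1.597188
θ = twist·z/height = -50°·5.25/8 = -32.8125° = -0.572686 rad
cos θ = 0.840448, sin θ = -0.541892 (intermediates below are computed at full precision and shown rounded to 5 d.p.)
v1: (-4.5,-2) → rotate → (-4.86580,0.75762) → ×s → (-7.77160,1.21005) → (-7.77,1.21)
v2: (-3,-3) → rotate → (-4.14702,-0.89567) → ×s → (-6.62357,-1.43055) → (-6.62,-1.43)
v3: (-0.5,-4.5) → rotate → (-2.85874,-3.51107) → ×s → (-4.56594,-5.60784) → (-4.57,-5.61)
v4: (1.5,-3.5) → rotate → (-0.63595,-3.75441) → ×s → (-1.01573,-5.99649) → (-1.02,-6.00)
v5: (4,0.5) → rotate → (3.63274,-1.74734) → ×s → (5.80217,-2.79083) → (5.80,-2.79)
v6: (2.5,5) → rotate → (4.81058,2.84751) → ×s → (7.68340,4.54801) → (7.68,4.55)
v7: (-2.5,5) → rotate → (0.60834,5.55697) → ×s → (0.97163,8.87552) → (0.97,8.88)
v8: (-4,1) → rotate → (-2.81990,3.00801) → ×s → (-4.50391,4.80436) → (-4.50,4.80)

Cross-section at z=5.25: (-7.77,1.21) (-6.62,-1.43) (-4.57,-5.61) (-1.02,-6.00) (5.80,-2.79) (7.68,4.55) (0.97,8.88) (-4.50,4.80)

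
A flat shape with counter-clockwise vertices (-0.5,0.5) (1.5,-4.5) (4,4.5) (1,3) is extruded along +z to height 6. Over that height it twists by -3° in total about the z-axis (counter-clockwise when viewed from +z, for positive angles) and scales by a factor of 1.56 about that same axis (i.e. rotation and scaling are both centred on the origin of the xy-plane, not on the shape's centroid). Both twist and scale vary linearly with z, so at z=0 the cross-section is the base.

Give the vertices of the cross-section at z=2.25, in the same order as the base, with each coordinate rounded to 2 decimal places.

Cross-section at z=2.25: (-0.59,0.62) (1.71,-5.48) (4.95,5.35) (1.28,3.61)

t = z/height = 2.25/6 = 0.375
s = 1 + (scale-1)·z/height = 1 + (1.56-1)·2.25/6 = 1.210000
θ = twist·z/height = -3°·2.25/6 = -1.1250° = -0.019635 rad
cos θ = 0.999807, sin θ = -0.019634 (intermediates below are computed at full precision and shown rounded to 5 d.p.)
v1: (-0.5,0.5) → rotate → (-0.49009,0.50972) → ×s → (-0.59300,0.61676) → (-0.59,0.62)
v2: (1.5,-4.5) → rotate → (1.41136,-4.52858) → ×s → (1.70774,-5.47959) → (1.71,-5.48)
v3: (4,4.5) → rotate → (4.08758,4.42060) → ×s → (4.94597,5.34892) → (4.95,5.35)
v4: (1,3) → rotate → (1.05871,2.97979) → ×s → (1.28104,3.60554) → (1.28,3.61)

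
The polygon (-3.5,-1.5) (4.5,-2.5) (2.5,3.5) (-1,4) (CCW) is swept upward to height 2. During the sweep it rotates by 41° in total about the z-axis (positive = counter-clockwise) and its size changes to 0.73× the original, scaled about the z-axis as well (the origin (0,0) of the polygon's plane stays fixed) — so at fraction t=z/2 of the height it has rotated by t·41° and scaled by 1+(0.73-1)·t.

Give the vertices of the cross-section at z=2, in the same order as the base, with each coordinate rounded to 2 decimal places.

t = z/height = 2/2 = 1
s = 1 + (scale-1)·z/height = 1 + (0.73-1)·2/2 = 0.730000
θ = twist·z/height = 41°·2/2 = 41.0000° = 0.715585 rad
cos θ = 0.754710, sin θ = 0.656059 (intermediates below are computed at full precision and shown rounded to 5 d.p.)
v1: (-3.5,-1.5) → rotate → (-1.65739,-3.42827) → ×s → (-1.20990,-2.50264) → (-1.21,-2.50)
v2: (4.5,-2.5) → rotate → (5.03634,1.06549) → ×s → (3.67653,0.77781) → (3.68,0.78)
v3: (2.5,3.5) → rotate → (-0.40943,4.28163) → ×s → (-0.29889,3.12559) → (-0.30,3.13)
v4: (-1,4) → rotate → (-3.37895,2.36278) → ×s → (-2.46663,1.72483) → (-2.47,1.72)

Cross-section at z=2: (-1.21,-2.50) (3.68,0.78) (-0.30,3.13) (-2.47,1.72)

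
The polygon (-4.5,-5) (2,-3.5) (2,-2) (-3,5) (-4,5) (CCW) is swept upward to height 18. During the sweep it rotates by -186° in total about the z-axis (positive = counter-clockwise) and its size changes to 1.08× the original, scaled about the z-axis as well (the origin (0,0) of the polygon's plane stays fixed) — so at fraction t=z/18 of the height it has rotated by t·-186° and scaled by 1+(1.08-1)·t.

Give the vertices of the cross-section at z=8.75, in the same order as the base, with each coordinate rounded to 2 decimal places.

t = z/height = 8.75/18 = 0.486111
s = 1 + (scale-1)·z/height = 1 + (1.08-1)·8.75/18 = 1.038889
θ = twist·z/height = -186°·8.75/18 = -90.4167° = -1.578069 rad
cos θ = -0.007272, sin θ = -0.999974 (intermediates below are computed at full precision and shown rounded to 5 d.p.)
v1: (-4.5,-5) → rotate → (-4.96714,4.53624) → ×s → (-5.16031,4.71265) → (-5.16,4.71)
v2: (2,-3.5) → rotate → (-3.51445,-1.97449) → ×s → (-3.65112,-2.05128) → (-3.65,-2.05)
v3: (2,-2) → rotate → (-2.01449,-1.98540) → ×s → (-2.09283,-2.06261) → (-2.09,-2.06)
v4: (-3,5) → rotate → (5.02168,2.96356) → ×s → (5.21697,3.07881) → (5.22,3.08)
v5: (-4,5) → rotate → (5.02896,3.96353) → ×s → (5.22453,4.11767) → (5.22,4.12)

Cross-section at z=8.75: (-5.16,4.71) (-3.65,-2.05) (-2.09,-2.06) (5.22,3.08) (5.22,4.12)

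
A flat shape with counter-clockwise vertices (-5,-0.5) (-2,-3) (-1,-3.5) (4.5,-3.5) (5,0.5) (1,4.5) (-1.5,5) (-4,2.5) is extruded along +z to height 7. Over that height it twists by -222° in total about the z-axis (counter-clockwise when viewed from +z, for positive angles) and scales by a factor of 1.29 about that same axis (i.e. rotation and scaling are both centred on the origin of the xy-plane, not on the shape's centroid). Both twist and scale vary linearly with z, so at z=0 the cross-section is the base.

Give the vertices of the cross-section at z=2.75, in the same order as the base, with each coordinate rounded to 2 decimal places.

Cross-section at z=2.75: (-0.83,5.54) (-3.45,2.06) (-3.95,0.92) (-3.65,-5.20) (0.83,-5.54) (5.06,-0.87) (5.48,1.94) (2.56,4.59)

t = z/height = 2.75/7 = 0.392857
s = 1 + (scale-1)·z/height = 1 + (1.29-1)·2.75/7 = 1.113929
θ = twist·z/height = -222°·2.75/7 = -87.2143° = -1.522176 rad
cos θ = 0.048601, sin θ = -0.998818 (intermediates below are computed at full precision and shown rounded to 5 d.p.)
v1: (-5,-0.5) → rotate → (-0.74241,4.96979) → ×s → (-0.82699,5.53599) → (-0.83,5.54)
v2: (-2,-3) → rotate → (-3.09366,1.85183) → ×s → (-3.44611,2.06281) → (-3.45,2.06)
v3: (-1,-3.5) → rotate → (-3.54446,0.82872) → ×s → (-3.94828,0.92313) → (-3.95,0.92)
v4: (4.5,-3.5) → rotate → (-3.27716,-4.66478) → ×s → (-3.65052,-5.19624) → (-3.65,-5.20)
v5: (5,0.5) → rotate → (0.74241,-4.96979) → ×s → (0.82699,-5.53599) → (0.83,-5.54)
v6: (1,4.5) → rotate → (4.54328,-0.78011) → ×s → (5.06089,-0.86899) → (5.06,-0.87)
v7: (-1.5,5) → rotate → (4.92119,1.74123) → ×s → (5.48185,1.93961) → (5.48,1.94)
v8: (-4,2.5) → rotate → (2.30264,4.11677) → ×s → (2.56498,4.58579) → (2.56,4.59)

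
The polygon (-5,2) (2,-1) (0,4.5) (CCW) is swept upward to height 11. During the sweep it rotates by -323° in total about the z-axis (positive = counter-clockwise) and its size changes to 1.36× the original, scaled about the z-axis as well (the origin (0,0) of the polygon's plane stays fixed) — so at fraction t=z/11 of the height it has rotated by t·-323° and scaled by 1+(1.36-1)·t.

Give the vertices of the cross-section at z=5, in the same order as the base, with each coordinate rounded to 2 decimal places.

Cross-section at z=5: (6.14,1.24) (-2.58,-0.30) (2.87,-4.38)

t = z/height = 5/11 = 0.454545
s = 1 + (scale-1)·z/height = 1 + (1.36-1)·5/11 = 1.163636
θ = twist·z/height = -323°·5/11 = -146.8182° = -2.562461 rad
cos θ = -0.836938, sin θ = -0.547298 (intermediates below are computed at full precision and shown rounded to 5 d.p.)
v1: (-5,2) → rotate → (5.27929,1.06261) → ×s → (6.14317,1.23649) → (6.14,1.24)
v2: (2,-1) → rotate → (-2.22117,-0.25766) → ×s → (-2.58464,-0.29982) → (-2.58,-0.30)
v3: (0,4.5) → rotate → (2.46284,-3.76622) → ×s → (2.86585,-4.38251) → (2.87,-4.38)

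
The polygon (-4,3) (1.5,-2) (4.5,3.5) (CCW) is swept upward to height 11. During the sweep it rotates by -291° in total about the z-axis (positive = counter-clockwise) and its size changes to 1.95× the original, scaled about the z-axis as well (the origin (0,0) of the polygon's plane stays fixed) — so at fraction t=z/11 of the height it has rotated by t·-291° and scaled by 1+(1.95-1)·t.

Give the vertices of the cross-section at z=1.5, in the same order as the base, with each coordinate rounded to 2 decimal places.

Cross-section at z=1.5: (-1.31,5.49) (-0.14,-2.82) (6.44,-0.20)

t = z/height = 1.5/11 = 0.136364
s = 1 + (scale-1)·z/height = 1 + (1.95-1)·1.5/11 = 1.129545
θ = twist·z/height = -291°·1.5/11 = -39.6818° = -0.692578 rad
cos θ = 0.769602, sin θ = -0.638524 (intermediates below are computed at full precision and shown rounded to 5 d.p.)
v1: (-4,3) → rotate → (-1.16284,4.86290) → ×s → (-1.31348,5.49287) → (-1.31,5.49)
v2: (1.5,-2) → rotate → (-0.12264,-2.49699) → ×s → (-0.13853,-2.82046) → (-0.14,-2.82)
v3: (4.5,3.5) → rotate → (5.69804,-0.17975) → ×s → (6.43620,-0.20303) → (6.44,-0.20)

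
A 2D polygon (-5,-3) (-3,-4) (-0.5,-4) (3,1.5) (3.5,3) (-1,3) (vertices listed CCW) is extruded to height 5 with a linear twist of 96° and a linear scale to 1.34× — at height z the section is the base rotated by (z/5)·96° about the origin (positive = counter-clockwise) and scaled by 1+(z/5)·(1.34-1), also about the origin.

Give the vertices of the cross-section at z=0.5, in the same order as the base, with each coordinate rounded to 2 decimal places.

t = z/height = 0.5/5 = 0.1
s = 1 + (scale-1)·z/height = 1 + (1.34-1)·0.5/5 = 1.034000
θ = twist·z/height = 96°·0.5/5 = 9.6000° = 0.167552 rad
cos θ = 0.985996, sin θ = 0.166769 (intermediates below are computed at full precision and shown rounded to 5 d.p.)
v1: (-5,-3) → rotate → (-4.42967,-3.79183) → ×s → (-4.58028,-3.92075) → (-4.58,-3.92)
v2: (-3,-4) → rotate → (-2.29091,-4.44429) → ×s → (-2.36880,-4.59540) → (-2.37,-4.60)
v3: (-0.5,-4) → rotate → (0.17408,-4.02737) → ×s → (0.18000,-4.16430) → (0.18,-4.16)
v4: (3,1.5) → rotate → (2.70783,1.97930) → ×s → (2.79990,2.04660) → (2.80,2.05)
v5: (3.5,3) → rotate → (2.95068,3.54168) → ×s → (3.05100,3.66210) → (3.05,3.66)
v6: (-1,3) → rotate → (-1.48630,2.79122) → ×s → (-1.53684,2.88612) → (-1.54,2.89)

Cross-section at z=0.5: (-4.58,-3.92) (-2.37,-4.60) (0.18,-4.16) (2.80,2.05) (3.05,3.66) (-1.54,2.89)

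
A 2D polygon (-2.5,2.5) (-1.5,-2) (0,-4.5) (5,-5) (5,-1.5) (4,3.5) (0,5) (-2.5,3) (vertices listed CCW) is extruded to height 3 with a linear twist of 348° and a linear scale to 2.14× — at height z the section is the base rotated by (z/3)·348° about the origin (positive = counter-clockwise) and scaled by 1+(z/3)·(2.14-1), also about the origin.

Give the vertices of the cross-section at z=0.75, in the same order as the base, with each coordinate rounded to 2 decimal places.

Cross-section at z=0.75: (-3.38,-3.04) (2.47,-2.06) (5.77,-0.30) (6.75,6.08) (2.26,6.32) (-4.22,5.37) (-6.42,0.34) (-4.02,-3.01)

t = z/height = 0.75/3 = 0.25
s = 1 + (scale-1)·z/height = 1 + (2.14-1)·0.75/3 = 1.285000
θ = twist·z/height = 348°·0.75/3 = 87.0000° = 1.518436 rad
cos θ = 0.052336, sin θ = 0.998630 (intermediates below are computed at full precision and shown rounded to 5 d.p.)
v1: (-2.5,2.5) → rotate → (-2.62741,-2.36573) → ×s → (-3.37623,-3.03997) → (-3.38,-3.04)
v2: (-1.5,-2) → rotate → (1.91876,-1.60262) → ×s → (2.46560,-2.05936) → (2.47,-2.06)
v3: (0,-4.5) → rotate → (4.49383,-0.23551) → ×s → (5.77458,-0.30263) → (5.77,-0.30)
v4: (5,-5) → rotate → (5.25483,4.73147) → ×s → (6.75245,6.07994) → (6.75,6.08)
v5: (5,-1.5) → rotate → (1.75962,4.91464) → ×s → (2.26112,6.31532) → (2.26,6.32)
v6: (4,3.5) → rotate → (-3.28586,4.17769) → ×s → (-4.22233,5.36834) → (-4.22,5.37)
v7: (0,5) → rotate → (-4.99315,0.26168) → ×s → (-6.41619,0.33626) → (-6.42,0.34)
v8: (-2.5,3) → rotate → (-3.12673,-2.33957) → ×s → (-4.01785,-3.00634) → (-4.02,-3.01)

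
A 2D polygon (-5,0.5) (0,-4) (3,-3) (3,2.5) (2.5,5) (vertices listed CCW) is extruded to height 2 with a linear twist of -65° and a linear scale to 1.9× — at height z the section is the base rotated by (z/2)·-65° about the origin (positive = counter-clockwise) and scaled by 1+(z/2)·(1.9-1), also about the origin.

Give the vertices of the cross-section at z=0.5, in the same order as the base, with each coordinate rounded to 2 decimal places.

Cross-section at z=0.5: (-5.71,2.30) (-1.37,-4.70) (2.50,-4.56) (4.39,1.91) (4.65,5.02)

t = z/height = 0.5/2 = 0.25
s = 1 + (scale-1)·z/height = 1 + (1.9-1)·0.5/2 = 1.225000
θ = twist·z/height = -65°·0.5/2 = -16.2500° = -0.283616 rad
cos θ = 0.960050, sin θ = -0.279829 (intermediates below are computed at full precision and shown rounded to 5 d.p.)
v1: (-5,0.5) → rotate → (-4.66033,1.87917) → ×s → (-5.70891,2.30198) → (-5.71,2.30)
v2: (0,-4) → rotate → (-1.11932,-3.84020) → ×s → (-1.37116,-4.70424) → (-1.37,-4.70)
v3: (3,-3) → rotate → (2.04066,-3.71964) → ×s → (2.49981,-4.55655) → (2.50,-4.56)
v4: (3,2.5) → rotate → (3.57972,1.56064) → ×s → (4.38516,1.91178) → (4.39,1.91)
v5: (2.5,5) → rotate → (3.79927,4.10068) → ×s → (4.65411,5.02333) → (4.65,5.02)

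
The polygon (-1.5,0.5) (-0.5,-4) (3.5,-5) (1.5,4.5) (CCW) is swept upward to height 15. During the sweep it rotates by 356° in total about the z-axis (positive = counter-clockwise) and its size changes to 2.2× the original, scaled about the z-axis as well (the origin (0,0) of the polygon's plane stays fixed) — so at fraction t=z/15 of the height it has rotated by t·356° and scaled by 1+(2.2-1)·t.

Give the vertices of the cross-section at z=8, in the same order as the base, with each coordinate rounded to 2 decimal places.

Cross-section at z=8: (2.56,-0.39) (-0.32,6.60) (-7.06,7.10) (-1.16,-7.69)

t = z/height = 8/15 = 0.533333
s = 1 + (scale-1)·z/height = 1 + (2.2-1)·8/15 = 1.640000
θ = twist·z/height = 356°·8/15 = 189.8667° = 3.313798 rad
cos θ = -0.985209, sin θ = -0.171356 (intermediates below are computed at full precision and shown rounded to 5 d.p.)
v1: (-1.5,0.5) → rotate → (1.56349,-0.23557) → ×s → (2.56413,-0.38634) → (2.56,-0.39)
v2: (-0.5,-4) → rotate → (-0.19282,4.02651) → ×s → (-0.31622,6.60348) → (-0.32,6.60)
v3: (3.5,-5) → rotate → (-4.30501,4.32630) → ×s → (-7.06022,7.09513) → (-7.06,7.10)
v4: (1.5,4.5) → rotate → (-0.70671,-4.69048) → ×s → (-1.15901,-7.69238) → (-1.16,-7.69)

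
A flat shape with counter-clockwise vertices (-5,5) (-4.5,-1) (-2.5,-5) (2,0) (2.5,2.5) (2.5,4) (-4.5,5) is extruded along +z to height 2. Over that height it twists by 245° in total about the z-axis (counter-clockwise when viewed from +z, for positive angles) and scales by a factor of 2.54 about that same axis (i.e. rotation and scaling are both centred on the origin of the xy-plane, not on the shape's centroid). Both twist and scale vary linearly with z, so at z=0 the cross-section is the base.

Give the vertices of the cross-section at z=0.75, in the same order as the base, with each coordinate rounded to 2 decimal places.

Cross-section at z=0.75: (-7.63,-8.14) (1.81,-7.04) (8.01,-3.68) (-0.10,3.15) (-4.07,3.81) (-6.44,3.74) (-7.65,-7.35)

t = z/height = 0.75/2 = 0.375
s = 1 + (scale-1)·z/height = 1 + (2.54-1)·0.75/2 = 1.577500
θ = twist·z/height = 245°·0.75/2 = 91.8750° = 1.603521 rad
cos θ = -0.032719, sin θ = 0.999465 (intermediates below are computed at full precision and shown rounded to 5 d.p.)
v1: (-5,5) → rotate → (-4.83373,-5.16092) → ×s → (-7.62521,-8.14135) → (-7.63,-8.14)
v2: (-4.5,-1) → rotate → (1.14670,-4.46487) → ×s → (1.80892,-7.04333) → (1.81,-7.04)
v3: (-2.5,-5) → rotate → (5.07912,-2.33507) → ×s → (8.01231,-3.68357) → (8.01,-3.68)
v4: (2,0) → rotate → (-0.06544,1.99893) → ×s → (-0.10323,3.15331) → (-0.10,3.15)
v5: (2.5,2.5) → rotate → (-2.58046,2.41686) → ×s → (-4.07067,3.81260) → (-4.07,3.81)
v6: (2.5,4) → rotate → (-4.07966,2.36779) → ×s → (-6.43566,3.73518) → (-6.44,3.74)
v7: (-4.5,5) → rotate → (-4.85009,-4.66119) → ×s → (-7.65101,-7.35302) → (-7.65,-7.35)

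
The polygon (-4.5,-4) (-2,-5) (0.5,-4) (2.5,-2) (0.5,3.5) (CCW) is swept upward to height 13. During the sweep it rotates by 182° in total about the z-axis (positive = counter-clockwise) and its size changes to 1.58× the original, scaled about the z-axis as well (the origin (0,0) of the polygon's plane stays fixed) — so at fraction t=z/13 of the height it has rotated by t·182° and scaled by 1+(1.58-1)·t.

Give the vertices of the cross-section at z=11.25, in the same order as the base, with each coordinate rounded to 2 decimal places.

Cross-section at z=11.25: (8.54,2.96) (5.65,5.79) (1.61,5.84) (-2.32,4.21) (-2.71,-4.57)

t = z/height = 11.25/13 = 0.865385
s = 1 + (scale-1)·z/height = 1 + (1.58-1)·11.25/13 = 1.501923
θ = twist·z/height = 182°·11.25/13 = 157.5000° = 2.748894 rad
cos θ = -0.923880, sin θ = 0.382683 (intermediates below are computed at full precision and shown rounded to 5 d.p.)
v1: (-4.5,-4) → rotate → (5.68819,1.97344) → ×s → (8.54323,2.96396) → (8.54,2.96)
v2: (-2,-5) → rotate → (3.76118,3.85403) → ×s → (5.64900,5.78846) → (5.65,5.79)
v3: (0.5,-4) → rotate → (1.06879,3.88686) → ×s → (1.60525,5.83776) → (1.61,5.84)
v4: (2.5,-2) → rotate → (-1.54433,2.80447) → ×s → (-2.31947,4.21209) → (-2.32,4.21)
v5: (0.5,3.5) → rotate → (-1.80133,-3.04224) → ×s → (-2.70546,-4.56921) → (-2.71,-4.57)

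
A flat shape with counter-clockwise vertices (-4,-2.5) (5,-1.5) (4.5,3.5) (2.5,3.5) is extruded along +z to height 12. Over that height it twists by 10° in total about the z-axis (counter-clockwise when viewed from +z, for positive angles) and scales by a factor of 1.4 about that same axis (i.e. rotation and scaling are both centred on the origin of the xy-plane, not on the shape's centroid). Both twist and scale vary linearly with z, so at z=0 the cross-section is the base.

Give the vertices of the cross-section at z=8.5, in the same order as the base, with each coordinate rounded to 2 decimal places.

t = z/height = 8.5/12 = 0.708333
s = 1 + (scale-1)·z/height = 1 + (1.4-1)·8.5/12 = 1.283333
θ = twist·z/height = 10°·8.5/12 = 7.0833° = 0.123627 rad
cos θ = 0.992368, sin θ = 0.123313 (intermediates below are computed at full precision and shown rounded to 5 d.p.)
v1: (-4,-2.5) → rotate → (-3.66119,-2.97417) → ×s → (-4.69853,-3.81685) → (-4.70,-3.82)
v2: (5,-1.5) → rotate → (5.14681,-0.87199) → ×s → (6.60507,-1.11905) → (6.61,-1.12)
v3: (4.5,3.5) → rotate → (4.03406,4.02820) → ×s → (5.17704,5.16952) → (5.18,5.17)
v4: (2.5,3.5) → rotate → (2.04932,3.78157) → ×s → (2.62997,4.85301) → (2.63,4.85)

Cross-section at z=8.5: (-4.70,-3.82) (6.61,-1.12) (5.18,5.17) (2.63,4.85)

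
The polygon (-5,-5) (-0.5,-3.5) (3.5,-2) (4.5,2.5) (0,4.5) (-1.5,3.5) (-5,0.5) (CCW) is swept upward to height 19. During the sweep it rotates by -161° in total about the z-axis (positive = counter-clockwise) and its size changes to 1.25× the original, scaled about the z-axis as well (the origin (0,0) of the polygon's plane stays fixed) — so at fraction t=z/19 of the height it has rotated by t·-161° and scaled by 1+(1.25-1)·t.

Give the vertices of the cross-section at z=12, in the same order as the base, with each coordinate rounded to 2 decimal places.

Cross-section at z=12: (-4.50,6.84) (-3.85,1.39) (-3.09,-3.50) (1.78,-5.69) (5.10,-1.06) (4.32,0.88) (1.74,5.55)

t = z/height = 12/19 = 0.631579
s = 1 + (scale-1)·z/height = 1 + (1.25-1)·12/19 = 1.157895
θ = twist·z/height = -161°·12/19 = -101.6842° = -1.774724 rad
cos θ = -0.202517, sin θ = -0.979279 (intermediates below are computed at full precision and shown rounded to 5 d.p.)
v1: (-5,-5) → rotate → (-3.88381,5.90898) → ×s → (-4.49704,6.84198) → (-4.50,6.84)
v2: (-0.5,-3.5) → rotate → (-3.32622,1.19845) → ×s → (-3.85141,1.38768) → (-3.85,1.39)
v3: (3.5,-2) → rotate → (-2.66737,-3.02244) → ×s → (-3.08853,-3.49967) → (-3.09,-3.50)
v4: (4.5,2.5) → rotate → (1.53687,-4.91305) → ×s → (1.77953,-5.68879) → (1.78,-5.69)
v5: (0,4.5) → rotate → (4.40675,-0.91133) → ×s → (5.10256,-1.05522) → (5.10,-1.06)
v6: (-1.5,3.5) → rotate → (3.73125,0.76011) → ×s → (4.32040,0.88012) → (4.32,0.88)
v7: (-5,0.5) → rotate → (1.50223,4.79513) → ×s → (1.73942,5.55226) → (1.74,5.55)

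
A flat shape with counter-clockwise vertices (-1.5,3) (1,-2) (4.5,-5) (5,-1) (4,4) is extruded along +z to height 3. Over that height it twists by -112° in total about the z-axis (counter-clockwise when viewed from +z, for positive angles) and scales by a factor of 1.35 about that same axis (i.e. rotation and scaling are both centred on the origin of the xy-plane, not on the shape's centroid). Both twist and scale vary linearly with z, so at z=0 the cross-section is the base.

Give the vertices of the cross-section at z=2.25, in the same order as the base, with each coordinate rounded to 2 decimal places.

t = z/height = 2.25/3 = 0.75
s = 1 + (scale-1)·z/height = 1 + (1.35-1)·2.25/3 = 1.262500
θ = twist·z/height = -112°·2.25/3 = -84.0000° = -1.466077 rad
cos θ = 0.104528, sin θ = -0.994522 (intermediates below are computed at full precision and shown rounded to 5 d.p.)
v1: (-1.5,3) → rotate → (2.82677,1.80537) → ×s → (3.56880,2.27928) → (3.57,2.28)
v2: (1,-2) → rotate → (-1.88452,-1.20358) → ×s → (-2.37920,-1.51952) → (-2.38,-1.52)
v3: (4.5,-5) → rotate → (-4.50223,-4.99799) → ×s → (-5.68407,-6.30996) → (-5.68,-6.31)
v4: (5,-1) → rotate → (-0.47188,-5.07714) → ×s → (-0.59575,-6.40989) → (-0.60,-6.41)
v5: (4,4) → rotate → (4.39620,-3.55997) → ×s → (5.55020,-4.49447) → (5.55,-4.49)

Cross-section at z=2.25: (3.57,2.28) (-2.38,-1.52) (-5.68,-6.31) (-0.60,-6.41) (5.55,-4.49)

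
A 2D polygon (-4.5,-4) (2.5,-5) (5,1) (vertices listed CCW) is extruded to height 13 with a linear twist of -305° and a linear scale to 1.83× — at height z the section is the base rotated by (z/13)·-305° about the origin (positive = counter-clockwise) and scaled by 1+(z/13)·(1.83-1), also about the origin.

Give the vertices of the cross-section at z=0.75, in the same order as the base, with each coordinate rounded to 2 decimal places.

t = z/height = 0.75/13 = 0.0576923
s = 1 + (scale-1)·z/height = 1 + (1.83-1)·0.75/13 = 1.047885
θ = twist·z/height = -305°·0.75/13 = -17.5962° = -0.307111 rad
cos θ = 0.953211, sin θ = -0.302306 (intermediates below are computed at full precision and shown rounded to 5 d.p.)
v1: (-4.5,-4) → rotate → (-5.49867,-2.45247) → ×s → (-5.76197,-2.56990) → (-5.76,-2.57)
v2: (2.5,-5) → rotate → (0.87150,-5.52182) → ×s → (0.91323,-5.78623) → (0.91,-5.79)
v3: (5,1) → rotate → (5.06836,-0.55832) → ×s → (5.31106,-0.58505) → (5.31,-0.59)

Cross-section at z=0.75: (-5.76,-2.57) (0.91,-5.79) (5.31,-0.59)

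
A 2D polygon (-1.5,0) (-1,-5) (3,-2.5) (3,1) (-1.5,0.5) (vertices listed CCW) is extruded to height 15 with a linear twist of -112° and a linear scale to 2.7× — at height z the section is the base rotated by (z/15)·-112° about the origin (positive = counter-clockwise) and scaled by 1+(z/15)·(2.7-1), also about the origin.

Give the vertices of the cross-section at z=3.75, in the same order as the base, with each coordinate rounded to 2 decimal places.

t = z/height = 3.75/15 = 0.25
s = 1 + (scale-1)·z/height = 1 + (2.7-1)·3.75/15 = 1.425000
θ = twist·z/height = -112°·3.75/15 = -28.0000° = -0.488692 rad
cos θ = 0.882948, sin θ = -0.469472 (intermediates below are computed at full precision and shown rounded to 5 d.p.)
v1: (-1.5,0) → rotate → (-1.32442,0.70421) → ×s → (-1.88730,1.00350) → (-1.89,1.00)
v2: (-1,-5) → rotate → (-3.23031,-3.94527) → ×s → (-4.60319,-5.62200) → (-4.60,-5.62)
v3: (3,-2.5) → rotate → (1.47516,-3.61578) → ×s → (2.10211,-5.15249) → (2.10,-5.15)
v4: (3,1) → rotate → (3.11831,-0.52547) → ×s → (4.44360,-0.74879) → (4.44,-0.75)
v5: (-1.5,0.5) → rotate → (-1.08969,1.14568) → ×s → (-1.55280,1.63260) → (-1.55,1.63)

Cross-section at z=3.75: (-1.89,1.00) (-4.60,-5.62) (2.10,-5.15) (4.44,-0.75) (-1.55,1.63)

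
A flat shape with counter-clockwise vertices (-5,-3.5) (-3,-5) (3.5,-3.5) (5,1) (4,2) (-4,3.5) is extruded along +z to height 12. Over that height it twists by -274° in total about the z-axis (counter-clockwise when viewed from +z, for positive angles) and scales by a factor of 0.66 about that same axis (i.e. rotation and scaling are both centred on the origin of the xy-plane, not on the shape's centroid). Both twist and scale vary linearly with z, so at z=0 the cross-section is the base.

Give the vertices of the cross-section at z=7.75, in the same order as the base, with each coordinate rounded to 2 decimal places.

Cross-section at z=7.75: (3.75,2.93) (2.13,4.02) (-2.87,2.58) (-3.86,-0.99) (-3.03,-1.72) (3.26,-2.56)

t = z/height = 7.75/12 = 0.645833
s = 1 + (scale-1)·z/height = 1 + (0.66-1)·7.75/12 = 0.780417
θ = twist·z/height = -274°·7.75/12 = -176.9583° = -3.088506 rad
cos θ = -0.998591, sin θ = -0.053062 (intermediates below are computed at full precision and shown rounded to 5 d.p.)
v1: (-5,-3.5) → rotate → (4.80724,3.76038) → ×s → (3.75165,2.93466) → (3.75,2.93)
v2: (-3,-5) → rotate → (2.73046,5.15214) → ×s → (2.13090,4.02082) → (2.13,4.02)
v3: (3.5,-3.5) → rotate → (-3.68079,3.30935) → ×s → (-2.87255,2.58267) → (-2.87,2.58)
v4: (5,1) → rotate → (-4.93989,-1.26390) → ×s → (-3.85518,-0.98637) → (-3.86,-0.99)
v5: (4,2) → rotate → (-3.88824,-2.20943) → ×s → (-3.03445,-1.72428) → (-3.03,-1.72)
v6: (-4,3.5) → rotate → (4.18008,-3.28282) → ×s → (3.26221,-2.56197) → (3.26,-2.56)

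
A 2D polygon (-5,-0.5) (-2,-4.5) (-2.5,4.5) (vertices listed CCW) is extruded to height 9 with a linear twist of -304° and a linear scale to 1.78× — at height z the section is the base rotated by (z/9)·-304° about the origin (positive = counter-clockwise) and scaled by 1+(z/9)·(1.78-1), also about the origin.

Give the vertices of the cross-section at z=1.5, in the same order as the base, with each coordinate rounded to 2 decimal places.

t = z/height = 1.5/9 = 0.166667
s = 1 + (scale-1)·z/height = 1 + (1.78-1)·1.5/9 = 1.130000
θ = twist·z/height = -304°·1.5/9 = -50.6667° = -0.884300 rad
cos θ = 0.633831, sin θ = -0.773472 (intermediates below are computed at full precision and shown rounded to 5 d.p.)
v1: (-5,-0.5) → rotate → (-3.55589,3.55044) → ×s → (-4.01816,4.01200) → (-4.02,4.01)
v2: (-2,-4.5) → rotate → (-4.74828,-1.30530) → ×s → (-5.36556,-1.47498) → (-5.37,-1.47)
v3: (-2.5,4.5) → rotate → (1.89604,4.78592) → ×s → (2.14253,5.40809) → (2.14,5.41)

Cross-section at z=1.5: (-4.02,4.01) (-5.37,-1.47) (2.14,5.41)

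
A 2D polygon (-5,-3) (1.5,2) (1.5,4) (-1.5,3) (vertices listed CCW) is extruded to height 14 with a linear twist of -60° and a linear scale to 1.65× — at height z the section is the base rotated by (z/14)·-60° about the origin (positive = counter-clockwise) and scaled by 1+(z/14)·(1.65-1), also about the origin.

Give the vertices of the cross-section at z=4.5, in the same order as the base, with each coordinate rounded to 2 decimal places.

t = z/height = 4.5/14 = 0.321429
s = 1 + (scale-1)·z/height = 1 + (1.65-1)·4.5/14 = 1.208929
θ = twist·z/height = -60°·4.5/14 = -19.2857° = -0.336599 rad
cos θ = 0.943883, sin θ = -0.330279 (intermediates below are computed at full precision and shown rounded to 5 d.p.)
v1: (-5,-3) → rotate → (-5.71025,-1.18025) → ×s → (-6.90329,-1.42684) → (-6.90,-1.43)
v2: (1.5,2) → rotate → (2.07638,1.39235) → ×s → (2.51020,1.68325) → (2.51,1.68)
v3: (1.5,4) → rotate → (2.73694,3.28011) → ×s → (3.30877,3.96542) → (3.31,3.97)
v4: (-1.5,3) → rotate → (-0.42499,3.32707) → ×s → (-0.51378,4.02219) → (-0.51,4.02)

Cross-section at z=4.5: (-6.90,-1.43) (2.51,1.68) (3.31,3.97) (-0.51,4.02)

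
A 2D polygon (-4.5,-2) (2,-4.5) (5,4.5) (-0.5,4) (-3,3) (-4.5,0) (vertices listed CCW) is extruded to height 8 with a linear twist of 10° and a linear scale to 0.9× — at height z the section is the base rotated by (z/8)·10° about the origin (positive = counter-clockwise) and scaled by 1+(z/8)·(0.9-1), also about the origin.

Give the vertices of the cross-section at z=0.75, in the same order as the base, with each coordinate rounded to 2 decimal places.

Cross-section at z=0.75: (-4.42,-2.05) (2.05,-4.42) (4.88,4.54) (-0.56,3.95) (-3.02,2.92) (-4.46,-0.07)

t = z/height = 0.75/8 = 0.09375
s = 1 + (scale-1)·z/height = 1 + (0.9-1)·0.75/8 = 0.990625
θ = twist·z/height = 10°·0.75/8 = 0.9375° = 0.016362 rad
cos θ = 0.999866, sin θ = 0.016362 (intermediates below are computed at full precision and shown rounded to 5 d.p.)
v1: (-4.5,-2) → rotate → (-4.46667,-2.07336) → ×s → (-4.42480,-2.05392) → (-4.42,-2.05)
v2: (2,-4.5) → rotate → (2.07336,-4.46667) → ×s → (2.05392,-4.42480) → (2.05,-4.42)
v3: (5,4.5) → rotate → (4.92570,4.58121) → ×s → (4.87952,4.53826) → (4.88,4.54)
v4: (-0.5,4) → rotate → (-0.56538,3.99128) → ×s → (-0.56008,3.95387) → (-0.56,3.95)
v5: (-3,3) → rotate → (-3.04868,2.95051) → ×s → (-3.02010,2.92285) → (-3.02,2.92)
v6: (-4.5,0) → rotate → (-4.49940,-0.07363) → ×s → (-4.45722,-0.07294) → (-4.46,-0.07)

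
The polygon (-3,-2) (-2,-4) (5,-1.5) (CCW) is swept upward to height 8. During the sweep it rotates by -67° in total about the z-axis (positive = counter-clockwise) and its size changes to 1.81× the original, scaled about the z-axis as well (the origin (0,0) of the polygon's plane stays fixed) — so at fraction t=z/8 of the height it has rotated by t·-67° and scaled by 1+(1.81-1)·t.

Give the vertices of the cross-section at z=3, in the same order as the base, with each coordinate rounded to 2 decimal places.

t = z/height = 3/8 = 0.375
s = 1 + (scale-1)·z/height = 1 + (1.81-1)·3/8 = 1.303750
θ = twist·z/height = -67°·3/8 = -25.1250° = -0.438514 rad
cos θ = 0.905384, sin θ = -0.424595 (intermediates below are computed at full precision and shown rounded to 5 d.p.)
v1: (-3,-2) → rotate → (-3.56534,-0.53698) → ×s → (-4.64831,-0.70009) → (-4.65,-0.70)
v2: (-2,-4) → rotate → (-3.50915,-2.77235) → ×s → (-4.57505,-3.61445) → (-4.58,-3.61)
v3: (5,-1.5) → rotate → (3.89003,-3.48105) → ×s → (5.07162,-4.53842) → (5.07,-4.54)

Cross-section at z=3: (-4.65,-0.70) (-4.58,-3.61) (5.07,-4.54)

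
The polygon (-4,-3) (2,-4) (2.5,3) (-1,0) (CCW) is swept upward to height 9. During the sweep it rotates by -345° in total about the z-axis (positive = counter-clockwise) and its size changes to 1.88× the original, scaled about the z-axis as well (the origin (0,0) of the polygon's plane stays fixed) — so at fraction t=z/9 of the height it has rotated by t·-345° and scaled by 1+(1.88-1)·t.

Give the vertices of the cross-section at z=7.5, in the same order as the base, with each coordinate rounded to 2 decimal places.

Cross-section at z=7.5: (2.87,-8.18) (7.65,1.22) (-3.66,5.70) (-0.52,-1.65)

t = z/height = 7.5/9 = 0.833333
s = 1 + (scale-1)·z/height = 1 + (1.88-1)·7.5/9 = 1.733333
θ = twist·z/height = -345°·7.5/9 = -287.5000° = -5.017822 rad
cos θ = 0.300706, sin θ = 0.953717 (intermediates below are computed at full precision and shown rounded to 5 d.p.)
v1: (-4,-3) → rotate → (1.65833,-4.71699) → ×s → (2.87443,-8.17611) → (2.87,-8.18)
v2: (2,-4) → rotate → (4.41628,0.70461) → ×s → (7.65488,1.22133) → (7.65,1.22)
v3: (2.5,3) → rotate → (-2.10939,3.28641) → ×s → (-3.65627,5.69644) → (-3.66,5.70)
v4: (-1,0) → rotate → (-0.30071,-0.95372) → ×s → (-0.52122,-1.65311) → (-0.52,-1.65)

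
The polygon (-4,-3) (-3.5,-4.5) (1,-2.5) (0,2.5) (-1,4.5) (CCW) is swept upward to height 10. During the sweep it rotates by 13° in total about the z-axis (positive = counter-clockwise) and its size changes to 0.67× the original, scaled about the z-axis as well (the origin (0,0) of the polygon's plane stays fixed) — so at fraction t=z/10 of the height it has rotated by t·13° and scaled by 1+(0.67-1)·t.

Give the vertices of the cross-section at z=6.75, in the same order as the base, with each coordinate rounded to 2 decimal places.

t = z/height = 6.75/10 = 0.675
s = 1 + (scale-1)·z/height = 1 + (0.67-1)·6.75/10 = 0.777250
θ = twist·z/height = 13°·6.75/10 = 8.7750° = 0.153153 rad
cos θ = 0.988295, sin θ = 0.152555 (intermediates below are computed at full precision and shown rounded to 5 d.p.)
v1: (-4,-3) → rotate → (-3.49552,-3.57510) → ×s → (-2.71689,-2.77875) → (-2.72,-2.78)
v2: (-3.5,-4.5) → rotate → (-2.77254,-4.98127) → ×s → (-2.15495,-3.87169) → (-2.15,-3.87)
v3: (1,-2.5) → rotate → (1.36968,-2.31818) → ×s → (1.06459,-1.80181) → (1.06,-1.80)
v4: (0,2.5) → rotate → (-0.38139,2.47074) → ×s → (-0.29643,1.92038) → (-0.30,1.92)
v5: (-1,4.5) → rotate → (-1.67479,4.29477) → ×s → (-1.30173,3.33811) → (-1.30,3.34)

Cross-section at z=6.75: (-2.72,-2.78) (-2.15,-3.87) (1.06,-1.80) (-0.30,1.92) (-1.30,3.34)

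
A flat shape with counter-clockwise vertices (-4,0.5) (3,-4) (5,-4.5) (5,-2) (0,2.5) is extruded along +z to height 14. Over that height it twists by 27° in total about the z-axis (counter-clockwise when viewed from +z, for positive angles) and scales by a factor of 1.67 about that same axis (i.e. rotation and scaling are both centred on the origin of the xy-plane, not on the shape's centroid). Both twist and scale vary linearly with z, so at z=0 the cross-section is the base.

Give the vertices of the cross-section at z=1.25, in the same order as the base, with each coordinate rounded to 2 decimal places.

Cross-section at z=1.25: (-4.26,0.35) (3.35,-4.10) (5.50,-4.54) (5.38,-1.89) (-0.11,2.65)

t = z/height = 1.25/14 = 0.0892857
s = 1 + (scale-1)·z/height = 1 + (1.67-1)·1.25/14 = 1.059821
θ = twist·z/height = 27°·1.25/14 = 2.4107° = 0.042075 rad
cos θ = 0.999115, sin θ = 0.042062 (intermediates below are computed at full precision and shown rounded to 5 d.p.)
v1: (-4,0.5) → rotate → (-4.01749,0.33131) → ×s → (-4.25782,0.35113) → (-4.26,0.35)
v2: (3,-4) → rotate → (3.16559,-3.87027) → ×s → (3.35497,-4.10180) → (3.35,-4.10)
v3: (5,-4.5) → rotate → (5.18486,-4.28570) → ×s → (5.49502,-4.54208) → (5.50,-4.54)
v4: (5,-2) → rotate → (5.07970,-1.78792) → ×s → (5.38357,-1.89487) → (5.38,-1.89)
v5: (0,2.5) → rotate → (-0.10516,2.49779) → ×s → (-0.11145,2.64721) → (-0.11,2.65)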